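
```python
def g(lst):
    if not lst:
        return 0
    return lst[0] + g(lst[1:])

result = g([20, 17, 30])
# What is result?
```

20 + 17 + 30 + 0 = 67

Answer: 67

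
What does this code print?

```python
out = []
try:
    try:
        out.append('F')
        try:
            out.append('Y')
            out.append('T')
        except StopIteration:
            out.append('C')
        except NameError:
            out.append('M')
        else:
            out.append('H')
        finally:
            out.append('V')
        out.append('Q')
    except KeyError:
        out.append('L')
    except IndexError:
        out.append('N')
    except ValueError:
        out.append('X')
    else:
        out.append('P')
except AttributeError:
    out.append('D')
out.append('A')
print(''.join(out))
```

Execution trace: 'F' (try body) → 'Y' (inner try body) → 'T' (inner try body, no exception) → 'H' (inner else) → 'V' (inner finally) → 'Q' (try body, no exception) → 'P' (else) → 'A' (after the try/except). Output: FYTHVQPA

Answer: FYTHVQPA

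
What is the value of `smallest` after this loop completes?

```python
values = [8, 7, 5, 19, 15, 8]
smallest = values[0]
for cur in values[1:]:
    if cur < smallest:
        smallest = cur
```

Minimum of [8, 7, 5, 19, 15, 8]
`smallest` takes the values: 8 → 7 → 5

Answer: 5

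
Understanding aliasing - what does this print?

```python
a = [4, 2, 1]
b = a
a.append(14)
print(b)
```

Key concept: basic list aliasing.
Step by step:
`a = [4, 2, 1]` → a = [4, 2, 1]
`b = a` → b = [4, 2, 1] (same object as a)
`a.append(14)` → a = [4, 2, 1, 14] (same object as b); b = [4, 2, 1, 14] (same object as a)
`print(b)` → prints [4, 2, 1, 14]

Answer: [4, 2, 1, 14]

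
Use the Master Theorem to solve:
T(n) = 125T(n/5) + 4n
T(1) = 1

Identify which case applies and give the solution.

a=125, b=5, f(n)=4n. log_5(125) = 3. Since c=1 < 3, Case 1 applies: T(n) = Θ(n^log_b(a)) = O(n^3).

Answer: O(n^3) - Case 1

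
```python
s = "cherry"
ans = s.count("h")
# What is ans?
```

Trace:
`s = "cherry"` → s = 'cherry'
`ans = s.count("h")` → ans = 1
So ans = 1

Answer: 1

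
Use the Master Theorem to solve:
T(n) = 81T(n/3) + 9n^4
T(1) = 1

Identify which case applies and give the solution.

a=81, b=3, f(n)=9n^4. log_3(81) = 4. Since c=4 = 4, Case 2 applies: T(n) = Θ(n^log_b(a) · log n) = O(n^4 log n).

Answer: O(n^4 log n) - Case 2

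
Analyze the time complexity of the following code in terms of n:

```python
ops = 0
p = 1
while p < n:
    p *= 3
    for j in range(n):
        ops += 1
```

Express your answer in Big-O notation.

Each loop level contributes: log n × n. Multiplying the contributions gives O(n log n).

Answer: O(n log n)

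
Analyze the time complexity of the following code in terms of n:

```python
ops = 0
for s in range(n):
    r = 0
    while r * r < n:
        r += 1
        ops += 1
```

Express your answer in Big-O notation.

Each loop level contributes: n × √n. Multiplying the contributions gives O(n√n).

Answer: O(n√n)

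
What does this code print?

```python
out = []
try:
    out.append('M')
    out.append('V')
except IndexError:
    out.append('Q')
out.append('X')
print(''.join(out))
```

Execution trace: 'M' (try body) → 'V' (try body, no exception) → 'X' (after the try/except). Output: MVX

Answer: MVX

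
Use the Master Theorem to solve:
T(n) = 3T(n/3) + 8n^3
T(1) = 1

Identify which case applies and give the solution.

a=3, b=3, f(n)=8n^3. log_3(3) = 1. Since c=3 > 1 and the regularity condition holds (3(n/3)^3 = (3/3^3)n^3 with 3/3^3 < 1), Case 3 applies: T(n) = Θ(f(n)) = O(n^3).

Answer: O(n^3) - Case 3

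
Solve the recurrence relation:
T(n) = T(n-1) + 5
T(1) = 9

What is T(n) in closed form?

Unrolling: T(n) = T(1) + 5·(n-1) = 9 + 5(n-1) = 5n + 4.

Answer: T(n) = 5n + 4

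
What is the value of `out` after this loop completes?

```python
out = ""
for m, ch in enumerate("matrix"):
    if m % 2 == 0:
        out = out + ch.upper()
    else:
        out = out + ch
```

Uppercase even positions in 'matrix'
`out` takes the values: "" → "M" → "Ma" → "MaT" → "MaTr" → "MaTrI" → "MaTrIx"

Answer: "MaTrIx"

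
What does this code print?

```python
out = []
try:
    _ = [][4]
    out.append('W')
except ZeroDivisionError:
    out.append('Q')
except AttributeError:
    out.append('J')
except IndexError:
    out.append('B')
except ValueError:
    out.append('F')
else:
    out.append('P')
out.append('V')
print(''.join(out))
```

Execution trace: 'B' (except IndexError) → 'V' (after the try/except). Output: BV

Answer: BV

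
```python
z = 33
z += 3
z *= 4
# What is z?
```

Trace:
`z = 33` → z = 33
`z += 3` → z = 36
`z *= 4` → z = 144
So z = 144

Answer: 144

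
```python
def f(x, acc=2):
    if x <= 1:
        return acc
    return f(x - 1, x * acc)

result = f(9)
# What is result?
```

Accumulator trace (n, acc): (9, 2) -> (8, 18) -> (7, 144) -> (6, 1008) -> (5, 6048) -> (4, 30240) -> (3, 120960) -> (2, 362880) -> (1, 725760) -> return 725760

Answer: 725760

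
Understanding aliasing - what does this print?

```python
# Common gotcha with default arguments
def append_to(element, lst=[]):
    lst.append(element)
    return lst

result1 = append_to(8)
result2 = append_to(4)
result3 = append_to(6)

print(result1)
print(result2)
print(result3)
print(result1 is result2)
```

Key concept: mutable default argument gotcha.
Step by step:
`result1 = append_to(8)` → result1 = [8]
`result2 = append_to(4)` → result1 = [8, 4] (same object as result2); result2 = [8, 4] (same object as result1)
`result3 = append_to(6)` → result1 = [8, 4, 6] (same object as result2, result3); result2 = [8, 4, 6] (same object as result1, result3); result3 = [8, 4, 6] (same object as result1, result2)
`print(result1)` → prints [8, 4, 6]
`print(result2)` → prints [8, 4, 6]
`print(result3)` → prints [8, 4, 6]
`print(result1 is result2)` → prints True

Answer:
[8, 4, 6]
[8, 4, 6]
[8, 4, 6]
True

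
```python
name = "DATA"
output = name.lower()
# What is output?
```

Trace:
`name = "DATA"` → name = 'DATA'
`output = name.lower()` → output = 'data'
So output = 'data'

Answer: 'data'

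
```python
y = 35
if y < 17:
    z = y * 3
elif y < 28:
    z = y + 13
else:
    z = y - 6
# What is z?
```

Trace:
`y = 35` → y = 35
`if y < 17: ...` → y < 17 is False, y < 28 is False, take else branch → z = 29
So z = 29

Answer: 29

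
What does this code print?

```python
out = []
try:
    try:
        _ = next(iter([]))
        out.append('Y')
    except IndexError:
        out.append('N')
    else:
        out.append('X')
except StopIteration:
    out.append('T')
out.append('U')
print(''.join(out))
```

Execution trace: 'T' (outer except StopIteration) → 'U' (after the try/except). Output: TU

Answer: TU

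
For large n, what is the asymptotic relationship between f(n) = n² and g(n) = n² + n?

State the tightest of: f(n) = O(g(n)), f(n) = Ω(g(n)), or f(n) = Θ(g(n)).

n² vs n² + n: f(n) = Θ(g(n)) — they are asymptotically equivalent (lower-order n term is dominated).

Answer: f(n) = Θ(g(n)) — they are asymptotically equivalent (lower-order n term is dominated).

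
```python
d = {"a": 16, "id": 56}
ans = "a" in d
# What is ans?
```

Trace:
`d = {"a": 16, "id": 56}` → d = {'a': 16, 'id': 56}
`ans = "a" in d` → ans = True
So ans = True

Answer: True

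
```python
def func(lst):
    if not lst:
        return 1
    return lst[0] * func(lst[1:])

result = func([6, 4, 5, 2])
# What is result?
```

Product over [6, 4, 5, 2] = 6 * 4 * 5 * 2 = 240

Answer: 240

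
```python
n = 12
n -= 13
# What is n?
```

Trace:
`n = 12` → n = 12
`n -= 13` → n = -1
So n = -1

Answer: -1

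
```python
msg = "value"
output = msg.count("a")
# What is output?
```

Trace:
`msg = "value"` → msg = 'value'
`output = msg.count("a")` → output = 1
So output = 1

Answer: 1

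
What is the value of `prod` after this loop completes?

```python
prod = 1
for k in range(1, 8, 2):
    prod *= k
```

Product of 1, 3, 5, ... up to 7
`prod` takes the values: 1 → 3 → 15 → 105

Answer: 105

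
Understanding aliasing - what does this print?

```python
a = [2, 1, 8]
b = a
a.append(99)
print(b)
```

Key concept: basic list aliasing.
Step by step:
`a = [2, 1, 8]` → a = [2, 1, 8]
`b = a` → b = [2, 1, 8] (same object as a)
`a.append(99)` → a = [2, 1, 8, 99] (same object as b); b = [2, 1, 8, 99] (same object as a)
`print(b)` → prints [2, 1, 8, 99]

Answer: [2, 1, 8, 99]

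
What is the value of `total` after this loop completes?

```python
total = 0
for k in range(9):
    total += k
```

Sum of 0 to 8 = 36
`total` takes the values: 0 → 1 → 3 → 6 → 10 → 15 → 21 → 28 → 36

Answer: 36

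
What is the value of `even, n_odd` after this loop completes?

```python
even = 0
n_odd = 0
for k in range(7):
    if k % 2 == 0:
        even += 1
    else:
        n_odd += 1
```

Count evens and odds in range(7)
`even, n_odd` takes the values: (0, 0) → (1, 0) → (1, 1) → (2, 1) → (2, 2) → (3, 2) → (3, 3) → (4, 3)

Answer: 4, 3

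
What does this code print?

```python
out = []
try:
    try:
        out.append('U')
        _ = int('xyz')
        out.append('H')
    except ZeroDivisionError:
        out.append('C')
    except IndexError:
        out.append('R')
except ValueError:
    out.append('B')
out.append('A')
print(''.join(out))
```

Execution trace: 'U' (try body) → 'B' (outer except ValueError) → 'A' (after the try/except). Output: UBA

Answer: UBA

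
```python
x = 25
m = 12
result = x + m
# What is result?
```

Trace:
`x = 25` → x = 25
`m = 12` → m = 12
`result = x + m` → result = 37
So result = 37

Answer: 37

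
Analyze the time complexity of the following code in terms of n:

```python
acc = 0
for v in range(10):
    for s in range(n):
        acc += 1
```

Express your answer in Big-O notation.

Each loop level contributes: 1 × n. Multiplying the contributions gives O(n).

Answer: O(n)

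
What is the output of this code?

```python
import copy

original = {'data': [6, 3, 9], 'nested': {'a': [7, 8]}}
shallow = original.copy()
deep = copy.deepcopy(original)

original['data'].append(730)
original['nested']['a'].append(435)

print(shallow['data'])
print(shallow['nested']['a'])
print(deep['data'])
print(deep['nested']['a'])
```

Key concept: comparing shallow vs deep copy.
Step by step:
`original = {'data': [6, 3, 9], 'nested': {'a': [7, 8]}}` → original = {'data': [6, 3, 9], 'nested': {'a': [7, 8]}}
`shallow = original.copy()` → shallow = {'data': [6, 3, 9], 'nested': {'a': [7, 8]}}
`deep = copy.deepcopy(original)` → deep = {'data': [6, 3, 9], 'nested': {'a': [7, 8]}}
`original['data'].append(730)` → original = {'data': [6, 3, 9, 730], 'nested': {'a': [7, 8]}}; shallow = {'data': [6, 3, 9, 730], 'nested': {'a': [7, 8]}}
`original['nested']['a'].append(435)` → original = {'data': [6, 3, 9, 730], 'nested': {'a': [7, 8, 435]}}; shallow = {'data': [6, 3, 9, 730], 'nested': {'a': [7, 8, 435]}}
`print(shallow['data'])` → prints [6, 3, 9, 730]
`print(shallow['nested']['a'])` → prints [7, 8, 435]
`print(deep['data'])` → prints [6, 3, 9]
`print(deep['nested']['a'])` → prints [7, 8]

Answer:
[6, 3, 9, 730]
[7, 8, 435]
[6, 3, 9]
[7, 8]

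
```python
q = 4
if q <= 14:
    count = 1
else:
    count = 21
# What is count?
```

Trace:
`q = 4` → q = 4
`if q <= 14: ...` → q <= 14 is True → count = 1
So count = 1

Answer: 1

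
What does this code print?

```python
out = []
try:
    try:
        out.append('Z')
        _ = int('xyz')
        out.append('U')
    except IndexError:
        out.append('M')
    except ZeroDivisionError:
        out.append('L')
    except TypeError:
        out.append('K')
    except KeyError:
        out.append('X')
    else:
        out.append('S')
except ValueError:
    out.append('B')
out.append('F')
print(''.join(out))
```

Execution trace: 'Z' (try body) → 'B' (outer except ValueError) → 'F' (after the try/except). Output: ZBF

Answer: ZBF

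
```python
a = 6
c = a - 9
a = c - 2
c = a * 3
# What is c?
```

Trace:
`a = 6` → a = 6
`c = a - 9` → c = -3
`a = c - 2` → a = -5
`c = a * 3` → c = -15
So c = -15

Answer: -15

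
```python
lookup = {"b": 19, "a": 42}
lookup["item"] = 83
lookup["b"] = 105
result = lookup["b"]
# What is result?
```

Trace:
`lookup = {"b": 19, "a": 42}` → lookup = {'b': 19, 'a': 42}
`lookup["item"] = 83` → lookup = {'b': 19, 'a': 42, 'item': 83}
`lookup["b"] = 105` → lookup = {'b': 105, 'a': 42, 'item': 83}
`result = lookup["b"]` → result = 105
So result = 105

Answer: 105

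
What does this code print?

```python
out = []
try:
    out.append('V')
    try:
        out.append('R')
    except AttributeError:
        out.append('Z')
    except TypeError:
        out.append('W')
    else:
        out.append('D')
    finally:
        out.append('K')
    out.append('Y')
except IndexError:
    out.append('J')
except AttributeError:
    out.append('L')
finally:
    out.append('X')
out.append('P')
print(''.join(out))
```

Execution trace: 'V' (try body) → 'R' (inner try body, no exception) → 'D' (inner else) → 'K' (inner finally) → 'Y' (try body, no exception) → 'X' (finally) → 'P' (after the try/except). Output: VRDKYXP

Answer: VRDKYXP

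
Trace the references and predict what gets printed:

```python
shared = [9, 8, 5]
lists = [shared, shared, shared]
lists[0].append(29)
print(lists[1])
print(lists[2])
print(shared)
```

Key concept: list of same reference.
Step by step:
`shared = [9, 8, 5]` → shared = [9, 8, 5]
`lists = [shared, shared, shared]` → lists = [[9, 8, 5], [9, 8, 5], [9, 8, 5]]
`lists[0].append(29)` → shared = [9, 8, 5, 29]; lists = [[9, 8, 5, 29], [9, 8, 5, 29], [9, 8, 5, 29]]
`print(lists[1])` → prints [9, 8, 5, 29]
`print(lists[2])` → prints [9, 8, 5, 29]
`print(shared)` → prints [9, 8, 5, 29]

Answer:
[9, 8, 5, 29]
[9, 8, 5, 29]
[9, 8, 5, 29]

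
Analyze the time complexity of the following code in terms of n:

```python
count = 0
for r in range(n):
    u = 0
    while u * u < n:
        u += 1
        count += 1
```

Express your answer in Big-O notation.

Each loop level contributes: n × √n. Multiplying the contributions gives O(n√n).

Answer: O(n√n)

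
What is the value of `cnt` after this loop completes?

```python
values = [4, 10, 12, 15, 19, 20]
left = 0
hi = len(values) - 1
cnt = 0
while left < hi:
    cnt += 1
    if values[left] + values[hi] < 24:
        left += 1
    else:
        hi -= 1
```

Steps to find pair summing to 24
`cnt` takes the values: 0 → 1 → 2 → 3 → 4 → 5

Answer: 5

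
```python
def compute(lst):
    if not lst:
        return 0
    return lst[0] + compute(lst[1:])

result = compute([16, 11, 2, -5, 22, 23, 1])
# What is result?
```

16 + 11 + 2 + (-5) + 22 + 23 + 1 + 0 = 70

Answer: 70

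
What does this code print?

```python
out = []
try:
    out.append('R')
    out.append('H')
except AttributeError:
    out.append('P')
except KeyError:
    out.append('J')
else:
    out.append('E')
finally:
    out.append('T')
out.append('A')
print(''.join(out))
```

Execution trace: 'R' (try body) → 'H' (try body, no exception) → 'E' (else) → 'T' (finally) → 'A' (after the try/except). Output: RHETA

Answer: RHETA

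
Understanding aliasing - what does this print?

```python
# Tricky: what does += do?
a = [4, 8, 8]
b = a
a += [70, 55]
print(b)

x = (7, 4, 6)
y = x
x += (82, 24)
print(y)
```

Key concept: += behavior differs for mutable vs immutable.
Step by step:
`a = [4, 8, 8]` → a = [4, 8, 8]
`b = a` → b = [4, 8, 8] (same object as a)
`a += [70, 55]` → a = [4, 8, 8, 70, 55] (same object as b); b = [4, 8, 8, 70, 55] (same object as a)
`print(b)` → prints [4, 8, 8, 70, 55]
`x = (7, 4, 6)` → x = (7, 4, 6)
`y = x` → y = (7, 4, 6)
`x += (82, 24)` → x = (7, 4, 6, 82, 24)
`print(y)` → prints (7, 4, 6)

Answer:
[4, 8, 8, 70, 55]
(7, 4, 6)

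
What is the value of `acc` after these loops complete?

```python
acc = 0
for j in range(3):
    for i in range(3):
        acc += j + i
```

Sum of all j+i for j,i in 3x3
`acc` takes the values: 0 → 1 → 3 → 4 → 6 → 9 → 11 → 14 → 18

Answer: 18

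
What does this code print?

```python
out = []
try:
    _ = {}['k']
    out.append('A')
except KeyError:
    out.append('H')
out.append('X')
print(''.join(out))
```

Execution trace: 'H' (except KeyError) → 'X' (after the try/except). Output: HX

Answer: HX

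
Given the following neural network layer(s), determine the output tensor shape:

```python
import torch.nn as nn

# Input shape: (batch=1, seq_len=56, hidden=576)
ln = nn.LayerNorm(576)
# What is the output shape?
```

Input: (1, 56, 576) -> Output: (1, 56, 576)

Answer: (1, 56, 576)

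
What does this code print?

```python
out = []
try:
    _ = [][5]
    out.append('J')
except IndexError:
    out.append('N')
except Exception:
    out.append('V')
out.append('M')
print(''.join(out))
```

Execution trace: 'N' (except IndexError) → 'M' (after the try/except). Output: NM

Answer: NM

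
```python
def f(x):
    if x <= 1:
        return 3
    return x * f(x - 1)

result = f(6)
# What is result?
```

f(6) = 6 * 5 * 4 * 3 * 2 * 3 = 2160

Answer: 2160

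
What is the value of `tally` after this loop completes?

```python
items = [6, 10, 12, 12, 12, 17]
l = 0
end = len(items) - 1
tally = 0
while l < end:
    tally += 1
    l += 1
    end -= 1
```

Iterations until pointers meet (list length 6)
`tally` takes the values: 0 → 1 → 2 → 3

Answer: 3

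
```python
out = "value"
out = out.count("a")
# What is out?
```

Trace:
`out = "value"` → out = 'value'
`out = out.count("a")` → out = 1
So out = 1

Answer: 1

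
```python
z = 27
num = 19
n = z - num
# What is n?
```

Trace:
`z = 27` → z = 27
`num = 19` → num = 19
`n = z - num` → n = 8
So n = 8

Answer: 8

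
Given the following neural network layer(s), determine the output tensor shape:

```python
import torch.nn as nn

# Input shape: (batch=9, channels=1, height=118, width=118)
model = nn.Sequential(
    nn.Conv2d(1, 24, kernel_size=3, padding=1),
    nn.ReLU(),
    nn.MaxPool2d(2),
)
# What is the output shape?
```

Input: (9, 1, 118, 118) -> after Conv2d: (9, 24, 118, 118) -> after ReLU: (9, 24, 118, 118) -> Output: (9, 24, 59, 59)

Answer: (9, 24, 59, 59)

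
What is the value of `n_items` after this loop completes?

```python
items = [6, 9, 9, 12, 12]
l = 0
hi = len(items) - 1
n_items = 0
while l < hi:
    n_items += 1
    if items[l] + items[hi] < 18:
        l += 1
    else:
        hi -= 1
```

Steps to find pair summing to 18
`n_items` takes the values: 0 → 1 → 2 → 3 → 4

Answer: 4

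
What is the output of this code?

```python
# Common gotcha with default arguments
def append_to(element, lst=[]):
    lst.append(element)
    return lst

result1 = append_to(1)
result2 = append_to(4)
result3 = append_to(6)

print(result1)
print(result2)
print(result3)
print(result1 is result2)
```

Key concept: mutable default argument gotcha.
Step by step:
`result1 = append_to(1)` → result1 = [1]
`result2 = append_to(4)` → result1 = [1, 4] (same object as result2); result2 = [1, 4] (same object as result1)
`result3 = append_to(6)` → result1 = [1, 4, 6] (same object as result2, result3); result2 = [1, 4, 6] (same object as result1, result3); result3 = [1, 4, 6] (same object as result1, result2)
`print(result1)` → prints [1, 4, 6]
`print(result2)` → prints [1, 4, 6]
`print(result3)` → prints [1, 4, 6]
`print(result1 is result2)` → prints True

Answer:
[1, 4, 6]
[1, 4, 6]
[1, 4, 6]
True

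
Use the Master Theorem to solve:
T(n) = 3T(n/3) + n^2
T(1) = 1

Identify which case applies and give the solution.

a=3, b=3, f(n)=n^2. log_3(3) = 1. Since c=2 > 1 and the regularity condition holds (3(n/3)^2 = (3/3^2)n^2 with 3/3^2 < 1), Case 3 applies: T(n) = Θ(f(n)) = O(n^2).

Answer: O(n^2) - Case 3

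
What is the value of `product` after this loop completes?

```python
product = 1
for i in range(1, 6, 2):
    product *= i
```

Product of 1, 3, 5, ... up to 5
`product` takes the values: 1 → 3 → 15

Answer: 15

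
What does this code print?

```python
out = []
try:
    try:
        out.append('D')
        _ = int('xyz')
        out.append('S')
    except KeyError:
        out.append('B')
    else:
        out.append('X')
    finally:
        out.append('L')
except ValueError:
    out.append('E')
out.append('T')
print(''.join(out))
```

Execution trace: 'D' (inner try body) → 'L' (inner finally) → 'E' (outer except ValueError) → 'T' (after the try/except). Output: DLET

Answer: DLET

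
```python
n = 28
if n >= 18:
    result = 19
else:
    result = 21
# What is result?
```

Trace:
`n = 28` → n = 28
`if n >= 18: ...` → n >= 18 is True → result = 19
So result = 19

Answer: 19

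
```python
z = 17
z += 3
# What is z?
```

Trace:
`z = 17` → z = 17
`z += 3` → z = 20
So z = 20

Answer: 20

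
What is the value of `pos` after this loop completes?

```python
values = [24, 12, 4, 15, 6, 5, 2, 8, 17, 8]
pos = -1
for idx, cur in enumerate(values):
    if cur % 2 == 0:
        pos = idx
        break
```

First even number index in [24, 12, 4, 15, 6, 5, 2, 8, 17, 8]
`pos` takes the values: -1 → 0

Answer: 0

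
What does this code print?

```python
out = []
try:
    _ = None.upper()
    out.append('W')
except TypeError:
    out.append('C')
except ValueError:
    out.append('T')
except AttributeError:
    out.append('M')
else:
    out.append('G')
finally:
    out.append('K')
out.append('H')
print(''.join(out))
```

Execution trace: 'M' (except AttributeError) → 'K' (finally) → 'H' (after the try/except). Output: MKH

Answer: MKH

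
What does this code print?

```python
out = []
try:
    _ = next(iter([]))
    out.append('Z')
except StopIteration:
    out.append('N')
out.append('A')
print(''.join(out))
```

Execution trace: 'N' (except StopIteration) → 'A' (after the try/except). Output: NA

Answer: NA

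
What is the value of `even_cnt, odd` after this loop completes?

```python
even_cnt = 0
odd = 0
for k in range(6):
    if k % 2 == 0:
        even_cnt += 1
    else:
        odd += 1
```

Count evens and odds in range(6)
`even_cnt, odd` takes the values: (0, 0) → (1, 0) → (1, 1) → (2, 1) → (2, 2) → (3, 2) → (3, 3)

Answer: 3, 3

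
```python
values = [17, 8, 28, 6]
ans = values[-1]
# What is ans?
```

Trace:
`values = [17, 8, 28, 6]` → values = [17, 8, 28, 6]
`ans = values[-1]` → ans = 6
So ans = 6

Answer: 6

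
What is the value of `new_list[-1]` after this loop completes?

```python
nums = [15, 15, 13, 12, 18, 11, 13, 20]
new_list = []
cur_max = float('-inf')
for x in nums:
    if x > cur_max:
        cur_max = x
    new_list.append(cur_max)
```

Running max ends at 20
`new_list` takes the values: [] → [15] → [15, 15] → [15, 15, 15] → [15, 15, 15, 15] → [15, 15, 15, 15, 18] → [15, 15, 15, 15, 18, 18] → [15, 15, 15, 15, 18, 18, 18] → [15, 15, 15, 15, 18, 18, 18, 20]
So `new_list[-1]` = 20

Answer: 20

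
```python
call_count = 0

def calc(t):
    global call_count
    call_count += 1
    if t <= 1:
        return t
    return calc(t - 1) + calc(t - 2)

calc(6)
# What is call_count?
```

Calls(t) = 1 + Calls(t-1) + Calls(t-2); Calls(0)=Calls(1)=1. For t=6 this gives 25.

Answer: 25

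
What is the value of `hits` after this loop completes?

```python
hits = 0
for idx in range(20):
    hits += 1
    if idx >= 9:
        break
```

Loop breaks when idx reaches 9, hits is 10
`hits` takes the values: 0 → 1 → 2 → 3 → 4 → 5 → 6 → 7 → 8 → 9 → 10

Answer: 10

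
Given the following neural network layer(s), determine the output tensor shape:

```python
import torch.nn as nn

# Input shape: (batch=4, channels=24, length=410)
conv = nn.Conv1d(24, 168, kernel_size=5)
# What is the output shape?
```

Input: (4, 24, 410) -> Output: (4, 168, 406)

Answer: (4, 168, 406)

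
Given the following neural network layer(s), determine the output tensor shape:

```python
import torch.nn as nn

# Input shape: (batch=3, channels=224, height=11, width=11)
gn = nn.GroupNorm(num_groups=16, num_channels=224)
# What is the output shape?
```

Input: (3, 224, 11, 11) -> Output: (3, 224, 11, 11)

Answer: (3, 224, 11, 11)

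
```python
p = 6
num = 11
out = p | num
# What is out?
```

Trace:
`p = 6` → p = 6
`num = 11` → num = 11
`out = p | num` → out = 15
So out = 15

Answer: 15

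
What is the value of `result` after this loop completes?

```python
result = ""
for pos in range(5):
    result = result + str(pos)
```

Concatenate digits 0 to 4
`result` takes the values: "" → "0" → "01" → "012" → "0123" → "01234"

Answer: "01234"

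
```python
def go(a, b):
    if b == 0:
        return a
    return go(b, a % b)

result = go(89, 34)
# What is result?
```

go(89, 34) -> go(34, 21) -> go(21, 13) -> go(13, 8) -> go(8, 5) -> go(5, 3) -> go(3, 2) -> go(2, 1) -> go(1, 0) -> 1

Answer: 1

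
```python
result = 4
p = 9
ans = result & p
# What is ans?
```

Trace:
`result = 4` → result = 4
`p = 9` → p = 9
`ans = result & p` → ans = 0
So ans = 0

Answer: 0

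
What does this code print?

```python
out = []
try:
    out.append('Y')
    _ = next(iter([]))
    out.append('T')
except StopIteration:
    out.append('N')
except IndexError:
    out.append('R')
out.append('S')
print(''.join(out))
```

Execution trace: 'Y' (try body) → 'N' (except StopIteration) → 'S' (after the try/except). Output: YNS

Answer: YNS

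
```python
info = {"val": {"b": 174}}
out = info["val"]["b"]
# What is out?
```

Trace:
`info = {"val": {"b": 174}}` → info = {'val': {'b': 174}}
`out = info["val"]["b"]` → out = 174
So out = 174

Answer: 174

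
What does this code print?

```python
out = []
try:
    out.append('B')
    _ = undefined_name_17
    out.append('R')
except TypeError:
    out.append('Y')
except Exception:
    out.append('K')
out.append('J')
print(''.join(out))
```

Execution trace: 'B' (try body) → 'K' (except Exception) → 'J' (after the try/except). Output: BKJ

Answer: BKJ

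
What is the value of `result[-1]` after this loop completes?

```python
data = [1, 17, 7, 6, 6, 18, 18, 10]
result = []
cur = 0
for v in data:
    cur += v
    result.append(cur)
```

Cumulative sum ends at 83
`result` takes the values: [] → [1] → [1, 18] → [1, 18, 25] → [1, 18, 25, 31] → [1, 18, 25, 31, 37] → [1, 18, 25, 31, 37, 55] → [1, 18, 25, 31, 37, 55, 73] → [1, 18, 25, 31, 37, 55, 73, 83]
So `result[-1]` = 83

Answer: 83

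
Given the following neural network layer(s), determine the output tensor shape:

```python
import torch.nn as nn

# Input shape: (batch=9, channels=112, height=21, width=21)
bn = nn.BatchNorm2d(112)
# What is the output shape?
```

Input: (9, 112, 21, 21) -> Output: (9, 112, 21, 21)

Answer: (9, 112, 21, 21)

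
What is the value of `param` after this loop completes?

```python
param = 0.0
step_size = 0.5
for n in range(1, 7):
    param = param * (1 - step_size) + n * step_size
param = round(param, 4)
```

Moving average with lr=0.5
`param` takes the values: 0.0 → 0.5 → 1.25 → 2.125 → 3.0625 → 4.03125 → 5.015625 → 5.0156

Answer: 5.0156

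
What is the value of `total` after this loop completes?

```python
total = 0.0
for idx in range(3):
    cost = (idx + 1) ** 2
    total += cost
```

Sum of squared losses 1² + 2² + ... + 3²
`total` takes the values: 0.0 → 1.0 → 5.0 → 14.0

Answer: 14.0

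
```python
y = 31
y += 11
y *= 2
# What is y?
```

Trace:
`y = 31` → y = 31
`y += 11` → y = 42
`y *= 2` → y = 84
So y = 84

Answer: 84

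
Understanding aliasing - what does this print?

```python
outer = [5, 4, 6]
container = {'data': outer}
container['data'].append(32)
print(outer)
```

Key concept: dict holds reference to list.
Step by step:
`outer = [5, 4, 6]` → outer = [5, 4, 6]
`container = {'data': outer}` → container = {'data': [5, 4, 6]}
`container['data'].append(32)` → outer = [5, 4, 6, 32]; container = {'data': [5, 4, 6, 32]}
`print(outer)` → prints [5, 4, 6, 32]

Answer: [5, 4, 6, 32]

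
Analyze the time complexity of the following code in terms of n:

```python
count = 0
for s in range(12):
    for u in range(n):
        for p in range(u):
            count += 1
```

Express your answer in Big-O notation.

Each loop level contributes: 1 × n × n. Multiplying the contributions gives O(n^2).

Answer: O(n^2)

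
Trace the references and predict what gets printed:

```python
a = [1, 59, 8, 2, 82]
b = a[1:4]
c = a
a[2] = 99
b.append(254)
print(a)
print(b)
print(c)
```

Key concept: slice vs alias.
Step by step:
`a = [1, 59, 8, 2, 82]` → a = [1, 59, 8, 2, 82]
`b = a[1:4]` → b = [59, 8, 2]
`c = a` → c = [1, 59, 8, 2, 82] (same object as a)
`a[2] = 99` → a = [1, 59, 99, 2, 82] (same object as c); c = [1, 59, 99, 2, 82] (same object as a)
`b.append(254)` → b = [59, 8, 2, 254]
`print(a)` → prints [1, 59, 99, 2, 82]
`print(b)` → prints [59, 8, 2, 254]
`print(c)` → prints [1, 59, 99, 2, 82]

Answer:
[1, 59, 99, 2, 82]
[59, 8, 2, 254]
[1, 59, 99, 2, 82]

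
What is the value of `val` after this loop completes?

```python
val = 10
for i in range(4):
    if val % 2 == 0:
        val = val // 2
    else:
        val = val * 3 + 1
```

Collatz-style transformation from 10
`val` takes the values: 10 → 5 → 16 → 8 → 4

Answer: 4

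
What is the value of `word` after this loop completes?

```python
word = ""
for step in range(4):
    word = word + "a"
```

Repeat 'a' 4 times
`word` takes the values: "" → "a" → "aa" → "aaa" → "aaaa"

Answer: "aaaa"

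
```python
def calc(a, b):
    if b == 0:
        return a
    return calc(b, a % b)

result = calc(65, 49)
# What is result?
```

calc(65, 49) -> calc(49, 16) -> calc(16, 1) -> calc(1, 0) -> 1

Answer: 1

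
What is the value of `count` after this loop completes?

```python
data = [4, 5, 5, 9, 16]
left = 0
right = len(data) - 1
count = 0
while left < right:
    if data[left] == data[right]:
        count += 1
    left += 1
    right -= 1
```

Count matching pairs from ends
`count` takes the values: 0

Answer: 0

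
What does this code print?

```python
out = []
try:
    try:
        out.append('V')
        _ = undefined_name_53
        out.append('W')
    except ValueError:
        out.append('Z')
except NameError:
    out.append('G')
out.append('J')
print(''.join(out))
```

Execution trace: 'V' (try body) → 'G' (outer except NameError) → 'J' (after the try/except). Output: VGJ

Answer: VGJ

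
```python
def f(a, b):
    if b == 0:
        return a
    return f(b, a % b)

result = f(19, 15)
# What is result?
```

f(19, 15) -> f(15, 4) -> f(4, 3) -> f(3, 1) -> f(1, 0) -> 1

Answer: 1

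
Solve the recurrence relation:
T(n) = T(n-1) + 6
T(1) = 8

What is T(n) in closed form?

Unrolling: T(n) = T(1) + 6·(n-1) = 8 + 6(n-1) = 6n + 2.

Answer: T(n) = 6n + 2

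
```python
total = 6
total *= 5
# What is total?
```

Trace:
`total = 6` → total = 6
`total *= 5` → total = 30
So total = 30

Answer: 30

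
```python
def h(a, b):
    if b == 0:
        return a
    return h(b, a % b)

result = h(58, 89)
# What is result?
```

h(58, 89) -> h(89, 58) -> h(58, 31) -> h(31, 27) -> h(27, 4) -> h(4, 3) -> h(3, 1) -> h(1, 0) -> 1

Answer: 1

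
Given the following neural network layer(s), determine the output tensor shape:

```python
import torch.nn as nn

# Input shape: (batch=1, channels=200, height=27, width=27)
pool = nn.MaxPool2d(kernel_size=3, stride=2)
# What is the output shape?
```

Input: (1, 200, 27, 27) -> Output: (1, 200, 13, 13)

Answer: (1, 200, 13, 13)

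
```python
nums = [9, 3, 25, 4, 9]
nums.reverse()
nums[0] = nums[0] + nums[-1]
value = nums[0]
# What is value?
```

Trace:
`nums = [9, 3, 25, 4, 9]` → nums = [9, 3, 25, 4, 9]
`nums.reverse()` → nums = [9, 4, 25, 3, 9]
`nums[0] = nums[0] + nums[-1]` → nums = [18, 4, 25, 3, 9]
`value = nums[0]` → value = 18
So value = 18

Answer: 18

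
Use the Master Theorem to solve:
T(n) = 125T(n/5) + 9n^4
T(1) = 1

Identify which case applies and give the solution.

a=125, b=5, f(n)=9n^4. log_5(125) = 3. Since c=4 > 3 and the regularity condition holds (125(n/5)^4 = (125/5^4)n^4 with 125/5^4 < 1), Case 3 applies: T(n) = Θ(f(n)) = O(n^4).

Answer: O(n^4) - Case 3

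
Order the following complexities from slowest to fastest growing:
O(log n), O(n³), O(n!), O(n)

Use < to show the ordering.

Ordered by growth rate: O(log n) < O(n) < O(n³) < O(n!)

Answer: O(log n) < O(n) < O(n³) < O(n!)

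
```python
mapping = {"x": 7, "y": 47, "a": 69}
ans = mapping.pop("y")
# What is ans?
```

Trace:
`mapping = {"x": 7, "y": 47, "a": 69}` → mapping = {'x': 7, 'y': 47, 'a': 69}
`ans = mapping.pop("y")` → mapping = {'x': 7, 'a': 69}; ans = 47
So ans = 47

Answer: 47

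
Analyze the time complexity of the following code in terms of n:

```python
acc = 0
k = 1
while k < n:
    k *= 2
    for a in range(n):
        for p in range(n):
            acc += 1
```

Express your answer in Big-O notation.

Each loop level contributes: log n × n × n. Multiplying the contributions gives O(n^2 log n).

Answer: O(n^2 log n)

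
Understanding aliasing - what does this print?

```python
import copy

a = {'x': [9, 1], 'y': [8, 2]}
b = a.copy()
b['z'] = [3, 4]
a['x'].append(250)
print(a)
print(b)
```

Key concept: shallow copy of dict with mutable values.
Step by step:
`a = {'x': [9, 1], 'y': [8, 2]}` → a = {'x': [9, 1], 'y': [8, 2]}
`b = a.copy()` → b = {'x': [9, 1], 'y': [8, 2]}
`b['z'] = [3, 4]` → b = {'x': [9, 1], 'y': [8, 2], 'z': [3, 4]}
`a['x'].append(250)` → a = {'x': [9, 1, 250], 'y': [8, 2]}; b = {'x': [9, 1, 250], 'y': [8, 2], 'z': [3, 4]}
`print(a)` → prints {'x': [9, 1, 250], 'y': [8, 2]}
`print(b)` → prints {'x': [9, 1, 250], 'y': [8, 2], 'z': [3, 4]}

Answer:
{'x': [9, 1, 250], 'y': [8, 2]}
{'x': [9, 1, 250], 'y': [8, 2], 'z': [3, 4]}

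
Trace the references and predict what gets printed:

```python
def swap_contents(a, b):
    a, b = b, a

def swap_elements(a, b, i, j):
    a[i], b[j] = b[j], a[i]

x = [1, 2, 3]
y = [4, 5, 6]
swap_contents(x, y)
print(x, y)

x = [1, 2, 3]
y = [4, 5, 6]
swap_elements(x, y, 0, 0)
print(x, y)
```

Key concept: parameter rebinding vs mutation.
Step by step:
`x = [1, 2, 3]` → x = [1, 2, 3]
`y = [4, 5, 6]` → y = [4, 5, 6]
`swap_contents(x, y)` → no visible change to tracked variables
`print(x, y)` → prints [1, 2, 3] [4, 5, 6]
`x = [1, 2, 3]` → x = [1, 2, 3]
`y = [4, 5, 6]` → y = [4, 5, 6]
`swap_elements(x, y, 0, 0)` → x = [4, 2, 3]; y = [1, 5, 6]
`print(x, y)` → prints [4, 2, 3] [1, 5, 6]

Answer:
[1, 2, 3] [4, 5, 6]
[4, 2, 3] [1, 5, 6]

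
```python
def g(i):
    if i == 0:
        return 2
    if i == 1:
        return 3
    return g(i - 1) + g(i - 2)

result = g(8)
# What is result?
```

Build up from base cases: g(0)=2, g(1)=3, g(2)=5, g(3)=8, g(4)=13, g(5)=21, g(6)=34, ..., g(8)=89

Answer: 89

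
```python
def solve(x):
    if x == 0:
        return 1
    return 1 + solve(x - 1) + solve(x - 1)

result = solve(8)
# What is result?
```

solve(x) = 1 + 2·solve(x-1), solve(0)=1. Closed form: (1+1)·2^8 - 1 = 511.

Answer: 511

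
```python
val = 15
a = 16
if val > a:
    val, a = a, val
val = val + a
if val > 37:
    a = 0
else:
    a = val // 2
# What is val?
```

Trace:
`val = 15` → val = 15
`a = 16` → a = 16
`if val > a: ...` → val > a is False → no variable changes
`val = val + a` → val = 31
`if val > 37: ...` → val > 37 is False, take else branch → a = 15
So val = 31

Answer: 31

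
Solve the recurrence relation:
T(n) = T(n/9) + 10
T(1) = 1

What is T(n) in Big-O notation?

Each step divides n by 9 and adds 10. After log_9(n) steps we reach T(1)=1. So T(n) = 10·log_9(n) + 1 = O(log n).

Answer: O(log n)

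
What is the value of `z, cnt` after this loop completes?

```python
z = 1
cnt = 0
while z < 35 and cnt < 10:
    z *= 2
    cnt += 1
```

Double until >= 35 or 10 iterations
`z, cnt` takes the values: (1, 0) → (2, 0) → (2, 1) → (4, 1) → (4, 2) → (8, 2) → (8, 3) → (16, 3) → (16, 4) → (32, 4) → (32, 5) → (64, 5) → (64, 6)

Answer: 64, 6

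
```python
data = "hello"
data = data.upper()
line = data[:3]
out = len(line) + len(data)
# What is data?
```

Trace:
`data = "hello"` → data = 'hello'
`data = data.upper()` → data = 'HELLO'
`line = data[:3]` → line = 'HEL'
`out = len(line) + len(data)` → out = 8
So data = 'HELLO'

Answer: 'HELLO'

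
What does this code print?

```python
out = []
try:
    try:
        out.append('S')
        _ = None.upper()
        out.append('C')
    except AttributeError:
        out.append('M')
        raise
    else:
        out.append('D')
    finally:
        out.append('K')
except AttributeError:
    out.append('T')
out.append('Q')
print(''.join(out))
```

Execution trace: 'S' (inner try body) → 'M' (inner except AttributeError) → 'K' (inner finally) → 'T' (outer except AttributeError) → 'Q' (after the try/except). Output: SMKTQ

Answer: SMKTQ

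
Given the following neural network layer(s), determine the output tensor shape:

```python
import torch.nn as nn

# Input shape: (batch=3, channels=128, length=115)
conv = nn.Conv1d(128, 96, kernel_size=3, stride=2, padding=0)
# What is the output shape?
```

Input: (3, 128, 115) -> Output: (3, 96, 57)

Answer: (3, 96, 57)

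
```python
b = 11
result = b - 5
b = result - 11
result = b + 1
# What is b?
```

Trace:
`b = 11` → b = 11
`result = b - 5` → result = 6
`b = result - 11` → b = -5
`result = b + 1` → result = -4
So b = -5

Answer: -5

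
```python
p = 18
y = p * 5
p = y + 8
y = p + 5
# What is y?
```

Trace:
`p = 18` → p = 18
`y = p * 5` → y = 90
`p = y + 8` → p = 98
`y = p + 5` → y = 103
So y = 103

Answer: 103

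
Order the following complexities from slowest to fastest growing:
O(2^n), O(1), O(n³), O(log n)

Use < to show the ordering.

Ordered by growth rate: O(1) < O(log n) < O(n³) < O(2^n)

Answer: O(1) < O(log n) < O(n³) < O(2^n)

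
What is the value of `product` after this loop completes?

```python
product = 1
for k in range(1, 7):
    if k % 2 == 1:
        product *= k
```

Product of odd numbers 1 to 6
`product` takes the values: 1 → 3 → 15

Answer: 15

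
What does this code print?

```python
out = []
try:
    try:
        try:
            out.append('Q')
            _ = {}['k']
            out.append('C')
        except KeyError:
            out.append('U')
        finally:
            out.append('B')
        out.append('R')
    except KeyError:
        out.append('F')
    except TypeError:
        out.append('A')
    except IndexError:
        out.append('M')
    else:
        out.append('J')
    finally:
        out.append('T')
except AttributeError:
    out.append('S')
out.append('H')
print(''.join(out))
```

Execution trace: 'Q' (inner try body) → 'U' (inner except KeyError) → 'B' (inner finally) → 'R' (try body, no exception) → 'J' (else) → 'T' (finally) → 'H' (after the try/except). Output: QUBRJTH

Answer: QUBRJTH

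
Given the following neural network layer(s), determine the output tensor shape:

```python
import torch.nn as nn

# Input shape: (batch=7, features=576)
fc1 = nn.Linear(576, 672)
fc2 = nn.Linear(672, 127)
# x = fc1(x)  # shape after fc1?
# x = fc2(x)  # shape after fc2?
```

Input: (7, 576) -> after fc1: (7, 672) -> Output: (7, 127)

Answer: (7, 127)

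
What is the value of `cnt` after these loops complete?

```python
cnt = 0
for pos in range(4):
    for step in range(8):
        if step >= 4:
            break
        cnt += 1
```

Inner breaks at 4, outer runs 4 times
`cnt` takes the values: 0 → 1 → 2 → 3 → 4 → 5 → 6 → 7 → 8 → 9 → 10 → 11 → 12 → 13 → 14 → 15 → 16

Answer: 16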